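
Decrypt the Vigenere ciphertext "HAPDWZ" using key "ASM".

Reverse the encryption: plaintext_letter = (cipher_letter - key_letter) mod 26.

Step 1: Extend key: ASMASM
Step 2: Decrypt each letter (c - k) mod 26:
  H(7) - A(0) = (7-0) mod 26 = 7 = H
  A(0) - S(18) = (0-18) mod 26 = 8 = I
  P(15) - M(12) = (15-12) mod 26 = 3 = D
  D(3) - A(0) = (3-0) mod 26 = 3 = D
  W(22) - S(18) = (22-18) mod 26 = 4 = E
  Z(25) - M(12) = (25-12) mod 26 = 13 = N
Plaintext: HIDDEN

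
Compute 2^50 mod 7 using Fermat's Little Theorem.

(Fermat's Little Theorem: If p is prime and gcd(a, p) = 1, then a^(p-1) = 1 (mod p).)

Step 1: Since 7 is prime, by Fermat's Little Theorem: 2^6 = 1 (mod 7).
Step 2: Reduce exponent: 50 mod 6 = 2.
Step 3: So 2^50 = 2^2 (mod 7).
Step 4: 2^2 mod 7 = 4.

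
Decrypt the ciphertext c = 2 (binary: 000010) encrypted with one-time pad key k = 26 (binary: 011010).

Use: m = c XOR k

Step 1: XOR ciphertext with key:
  Ciphertext: 000010
  Key:        011010
  XOR:        011000
Step 2: Plaintext = 011000 = 24 in decimal.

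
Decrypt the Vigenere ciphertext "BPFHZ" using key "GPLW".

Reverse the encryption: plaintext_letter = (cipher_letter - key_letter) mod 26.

Step 1: Extend key: GPLWG
Step 2: Decrypt each letter (c - k) mod 26:
  B(1) - G(6) = (1-6) mod 26 = 21 = V
  P(15) - P(15) = (15-15) mod 26 = 0 = A
  F(5) - L(11) = (5-11) mod 26 = 20 = U
  H(7) - W(22) = (7-22) mod 26 = 11 = L
  Z(25) - G(6) = (25-6) mod 26 = 19 = T
Plaintext: VAULT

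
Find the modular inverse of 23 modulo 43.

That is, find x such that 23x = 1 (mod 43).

Step 1: We need x such that 23 * x = 1 (mod 43).
Step 2: Using the extended Euclidean algorithm or trial:
  23 * 15 = 345 = 8 * 43 + 1.
Step 3: Since 345 mod 43 = 1, the inverse is x = 15.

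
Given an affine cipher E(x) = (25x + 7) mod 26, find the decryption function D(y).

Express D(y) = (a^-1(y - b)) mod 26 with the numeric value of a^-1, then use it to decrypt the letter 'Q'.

Step 1: Find a^-1, the modular inverse of 25 mod 26.
Step 2: We need 25 * a^-1 = 1 (mod 26).
Step 3: 25 * 25 = 625 = 24 * 26 + 1, so a^-1 = 25.
Step 4: D(y) = 25(y - 7) mod 26.
Step 5: Apply to 'Q' (y = 16): D(16) = 25 * (16 - 7) mod 26 = 25 * 9 mod 26 = 17 -> 'R'.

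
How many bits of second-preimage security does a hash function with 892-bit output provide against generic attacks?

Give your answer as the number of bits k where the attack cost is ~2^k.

Step 1: The hash has a 892-bit output.
Step 2: Second-preimage resistance means: given a specific input x, it should be infeasible to find a different y with h(y) = h(x).
With a 892-bit output, a generic search for a second preimage costs about 2^892 evaluations (each trial matches the fixed target with probability 2^-892).
Step 3: Security level = 892 bits.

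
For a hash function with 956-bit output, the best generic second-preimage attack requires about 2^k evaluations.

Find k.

Step 1: The hash has a 956-bit output.
Step 2: Second-preimage resistance means: given a specific input x, it should be infeasible to find a different y with h(y) = h(x).
With a 956-bit output, a generic search for a second preimage costs about 2^956 evaluations (each trial matches the fixed target with probability 2^-956).
Step 3: Security level = 956 bits.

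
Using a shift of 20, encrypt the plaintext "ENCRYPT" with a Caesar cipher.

Step 1: For each letter, shift forward by 20 positions (mod 26).
  E (position 4) -> position (4+20) mod 26 = 24 -> Y
  N (position 13) -> position (13+20) mod 26 = 7 -> H
  C (position 2) -> position (2+20) mod 26 = 22 -> W
  R (position 17) -> position (17+20) mod 26 = 11 -> L
  Y (position 24) -> position (24+20) mod 26 = 18 -> S
  P (position 15) -> position (15+20) mod 26 = 9 -> J
  T (position 19) -> position (19+20) mod 26 = 13 -> N
Result: YHWLSJN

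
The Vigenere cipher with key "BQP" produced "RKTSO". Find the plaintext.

Step 1: Extend key: BQPBQ
Step 2: Decrypt each letter (c - k) mod 26:
  R(17) - B(1) = (17-1) mod 26 = 16 = Q
  K(10) - Q(16) = (10-16) mod 26 = 20 = U
  T(19) - P(15) = (19-15) mod 26 = 4 = E
  S(18) - B(1) = (18-1) mod 26 = 17 = R
  O(14) - Q(16) = (14-16) mod 26 = 24 = Y
Plaintext: QUERY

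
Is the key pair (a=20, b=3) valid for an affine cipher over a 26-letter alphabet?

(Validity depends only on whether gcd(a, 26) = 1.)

Step 1: Compute gcd(20, 26).
Step 2: gcd(20, 26) = 2.
Since gcd = 2 != 1, 20 shares a common factor with 26, so it cannot be used.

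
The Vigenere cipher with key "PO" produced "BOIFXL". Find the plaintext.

Step 1: Extend key: POPOPO
Step 2: Decrypt each letter (c - k) mod 26:
  B(1) - P(15) = (1-15) mod 26 = 12 = M
  O(14) - O(14) = (14-14) mod 26 = 0 = A
  I(8) - P(15) = (8-15) mod 26 = 19 = T
  F(5) - O(14) = (5-14) mod 26 = 17 = R
  X(23) - P(15) = (23-15) mod 26 = 8 = I
  L(11) - O(14) = (11-14) mod 26 = 23 = X
Plaintext: MATRIX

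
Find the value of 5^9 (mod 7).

Step 1: Compute 5^9 mod 7 step by step, reducing modulo 7 at each step.
  5^1 mod 7 = 5
  5^2 mod 7 = (5 * 5) mod 7 = 4
  5^3 mod 7 = (4 * 5) mod 7 = 6
  5^4 mod 7 = (6 * 5) mod 7 = 2
  5^5 mod 7 = (2 * 5) mod 7 = 3
  5^6 mod 7 = (3 * 5) mod 7 = 1
  5^7 mod 7 = (1 * 5) mod 7 = 5
  5^8 mod 7 = (5 * 5) mod 7 = 4
  5^9 mod 7 = (4 * 5) mod 7 = 6
Step 2: Result = 6.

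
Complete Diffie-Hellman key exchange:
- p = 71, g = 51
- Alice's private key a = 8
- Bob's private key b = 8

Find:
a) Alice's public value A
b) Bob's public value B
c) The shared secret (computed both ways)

Step 1: A = g^a mod p = 51^8 mod 71 = 20.
Step 2: B = g^b mod p = 51^8 mod 71 = 20.
Step 3: Alice computes s = B^a mod p = 20^8 mod 71 = 20.
Step 4: Bob computes s = A^b mod p = 20^8 mod 71 = 20.
Both sides agree: shared secret = 20.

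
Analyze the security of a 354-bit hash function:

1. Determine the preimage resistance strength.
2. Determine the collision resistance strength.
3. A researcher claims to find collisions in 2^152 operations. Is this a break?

Step 1: Preimage resistance requires brute-force of 2^354 operations.
Step 2: Collision resistance (birthday bound) = 2^(354/2) = 2^177.
Step 3: The claimed attack costs 2^152 operations.
Step 4: Since 2^152 < 2^177, the claimed attack beats the generic birthday bound, so collision resistance is broken.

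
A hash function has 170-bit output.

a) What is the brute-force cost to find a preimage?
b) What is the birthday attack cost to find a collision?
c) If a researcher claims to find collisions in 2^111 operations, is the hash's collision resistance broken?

Step 1: Preimage resistance requires brute-force of 2^170 operations.
Step 2: Collision resistance (birthday bound) = 2^(170/2) = 2^85.
Step 3: The claimed attack costs 2^111 operations.
Step 4: Since 2^111 >= 2^85, the claimed attack is no faster than the generic birthday attack, so this does not break collision resistance.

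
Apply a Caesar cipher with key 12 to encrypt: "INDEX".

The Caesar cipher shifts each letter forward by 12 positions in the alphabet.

Step 1: For each letter, shift forward by 12 positions (mod 26).
  I (position 8) -> position (8+12) mod 26 = 20 -> U
  N (position 13) -> position (13+12) mod 26 = 25 -> Z
  D (position 3) -> position (3+12) mod 26 = 15 -> P
  E (position 4) -> position (4+12) mod 26 = 16 -> Q
  X (position 23) -> position (23+12) mod 26 = 9 -> J
Result: UZPQJ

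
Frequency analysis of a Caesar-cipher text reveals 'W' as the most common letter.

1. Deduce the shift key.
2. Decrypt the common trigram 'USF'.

Step 1: In English, 'E' is the most frequent letter (12.7%).
Step 2: The most frequent ciphertext letter is 'W' (position 22).
Step 3: Shift = (22 - 4) mod 26 = 18.
Step 4: Decrypt 'USF' by shifting back 18:
  U -> C
  S -> A
  F -> N
Step 5: 'USF' decrypts to 'CAN'.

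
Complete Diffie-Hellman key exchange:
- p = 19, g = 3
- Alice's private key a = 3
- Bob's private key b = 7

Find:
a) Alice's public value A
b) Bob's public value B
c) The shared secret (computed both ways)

Step 1: A = g^a mod p = 3^3 mod 19 = 8.
Step 2: B = g^b mod p = 3^7 mod 19 = 2.
Step 3: Alice computes s = B^a mod p = 2^3 mod 19 = 8.
Step 4: Bob computes s = A^b mod p = 8^7 mod 19 = 8.
Both sides agree: shared secret = 8.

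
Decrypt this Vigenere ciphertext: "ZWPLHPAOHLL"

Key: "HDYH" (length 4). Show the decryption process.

Step 1: Key 'HDYH' has length 4. Extended key: HDYHHDYHHDY
Step 2: Decrypt each position:
  Z(25) - H(7) = 18 = S
  W(22) - D(3) = 19 = T
  P(15) - Y(24) = 17 = R
  L(11) - H(7) = 4 = E
  H(7) - H(7) = 0 = A
  P(15) - D(3) = 12 = M
  A(0) - Y(24) = 2 = C
  O(14) - H(7) = 7 = H
  H(7) - H(7) = 0 = A
  L(11) - D(3) = 8 = I
  L(11) - Y(24) = 13 = N
Plaintext: STREAMCHAIN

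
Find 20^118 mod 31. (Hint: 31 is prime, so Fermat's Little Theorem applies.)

Step 1: Since 31 is prime, by Fermat's Little Theorem: 20^30 = 1 (mod 31).
Step 2: Reduce exponent: 118 mod 30 = 28.
Step 3: So 20^118 = 20^28 (mod 31).
Step 4: 20^28 mod 31 = 10.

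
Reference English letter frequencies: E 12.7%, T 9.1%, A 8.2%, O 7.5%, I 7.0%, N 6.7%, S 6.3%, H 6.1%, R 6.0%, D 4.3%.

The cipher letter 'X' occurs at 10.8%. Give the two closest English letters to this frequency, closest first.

Step 1: Observed frequency of 'X' is 10.8%.
Step 2: Compute distances to each reference frequency and sort:
  T (9.1%): difference = 1.7% <-- BEST
  E (12.7%): difference = 1.9% <-- RUNNER-UP
  A (8.2%): difference = 2.6%
  O (7.5%): difference = 3.3%
  I (7.0%): difference = 3.8%
Step 3: Most likely is 'T' (9.1%, diff 1.7%); second most likely is 'E' (12.7%, diff 1.9%).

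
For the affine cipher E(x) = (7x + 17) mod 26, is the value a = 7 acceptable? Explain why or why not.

Step 1: Compute gcd(7, 26).
Step 2: gcd(7, 26) = 1.
Since gcd = 1, 7 is coprime with 26, so it is a valid key.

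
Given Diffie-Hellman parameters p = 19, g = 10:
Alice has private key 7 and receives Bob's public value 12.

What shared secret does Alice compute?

Step 1: s = B^a mod p = 12^7 mod 19.
  12^1 mod 19 = 12
  12^2 mod 19 = (12 * 12) mod 19 = 11
  12^3 mod 19 = (11 * 12) mod 19 = 18
  12^4 mod 19 = (18 * 12) mod 19 = 7
  12^5 mod 19 = (7 * 12) mod 19 = 8
  12^6 mod 19 = (8 * 12) mod 19 = 1
  12^7 mod 19 = (1 * 12) mod 19 = 12
Result: shared secret = 12.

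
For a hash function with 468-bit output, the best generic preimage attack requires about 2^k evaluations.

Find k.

Step 1: The hash has a 468-bit output.
Step 2: Preimage resistance means: given a digest h(x), it should be infeasible to find any input that hashes to it.
With a 468-bit output there are 2^468 possible digests, so a generic brute-force preimage search costs about 2^468 evaluations.
Step 3: Security level = 468 bits.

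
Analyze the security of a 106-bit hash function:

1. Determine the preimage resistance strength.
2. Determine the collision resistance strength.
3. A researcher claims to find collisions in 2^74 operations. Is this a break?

Step 1: Preimage resistance requires brute-force of 2^106 operations.
Step 2: Collision resistance (birthday bound) = 2^(106/2) = 2^53.
Step 3: The claimed attack costs 2^74 operations.
Step 4: Since 2^74 >= 2^53, the claimed attack is no faster than the generic birthday attack, so this does not break collision resistance.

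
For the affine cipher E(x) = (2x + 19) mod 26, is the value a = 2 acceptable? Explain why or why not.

Step 1: Compute gcd(2, 26).
Step 2: gcd(2, 26) = 2.
Since gcd = 2 != 1, 2 shares a common factor with 26, so it cannot be used.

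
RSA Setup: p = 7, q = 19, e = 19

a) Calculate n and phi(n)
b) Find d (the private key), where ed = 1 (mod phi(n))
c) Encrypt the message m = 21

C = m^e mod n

Step 1: n = 7 * 19 = 133.
Step 2: phi(n) = (7-1)(19-1) = 6 * 18 = 108.
Step 3: Find d = 19^(-1) mod 108 = 91.
  Verify: 19 * 91 = 1729 = 1 (mod 108).
Step 4: C = 21^19 mod 133 = 21.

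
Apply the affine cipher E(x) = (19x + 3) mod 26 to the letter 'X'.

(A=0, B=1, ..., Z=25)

Step 1: Convert 'X' to number: x = 23.
Step 2: E(23) = (19 * 23 + 3) mod 26 = 440 mod 26 = 24.
Step 3: Convert 24 back to letter: Y.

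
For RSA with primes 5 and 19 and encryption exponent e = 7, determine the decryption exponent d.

Step 1: n = 5 * 19 = 95.
Step 2: phi(n) = 4 * 18 = 72.
Step 3: Find d such that 7 * d = 1 (mod 72).
Step 4: d = 7^(-1) mod 72 = 31.
Verification: 7 * 31 = 217 = 3 * 72 + 1.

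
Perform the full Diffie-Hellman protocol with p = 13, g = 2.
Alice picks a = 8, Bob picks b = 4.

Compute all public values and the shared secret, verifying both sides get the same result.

Step 1: A = g^a mod p = 2^8 mod 13 = 9.
Step 2: B = g^b mod p = 2^4 mod 13 = 3.
Step 3: Alice computes s = B^a mod p = 3^8 mod 13 = 9.
Step 4: Bob computes s = A^b mod p = 9^4 mod 13 = 9.
Both sides agree: shared secret = 9.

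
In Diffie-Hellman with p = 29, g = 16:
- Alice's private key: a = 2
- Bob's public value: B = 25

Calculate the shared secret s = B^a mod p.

Step 1: s = B^a mod p = 25^2 mod 29.
  25^1 mod 29 = 25
  25^2 mod 29 = (25 * 25) mod 29 = 16
Result: shared secret = 16.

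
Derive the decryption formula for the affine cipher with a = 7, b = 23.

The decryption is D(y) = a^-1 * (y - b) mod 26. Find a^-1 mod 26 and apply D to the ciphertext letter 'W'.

Step 1: Find a^-1, the modular inverse of 7 mod 26.
Step 2: We need 7 * a^-1 = 1 (mod 26).
Step 3: 7 * 15 = 105 = 4 * 26 + 1, so a^-1 = 15.
Step 4: D(y) = 15(y - 23) mod 26.
Step 5: Apply to 'W' (y = 22): D(22) = 15 * (22 - 23) mod 26 = 15 * -1 mod 26 = 11 -> 'L'.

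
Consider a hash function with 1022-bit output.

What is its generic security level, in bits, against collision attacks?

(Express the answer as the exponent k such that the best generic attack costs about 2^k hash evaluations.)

Step 1: The hash has a 1022-bit output.
Step 2: Collision resistance means it should be infeasible to find any x != y with h(x) = h(y).
By the birthday bound, a generic collision search succeeds after about sqrt(2^1022) = 2^(1022/2) = 2^511 evaluations.
Step 3: Security level = 511 bits.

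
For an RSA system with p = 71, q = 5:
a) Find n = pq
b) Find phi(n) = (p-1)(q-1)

Step 1: n = p * q = 71 * 5 = 355.
Step 2: phi(n) = (p-1)(q-1) = 70 * 4 = 280.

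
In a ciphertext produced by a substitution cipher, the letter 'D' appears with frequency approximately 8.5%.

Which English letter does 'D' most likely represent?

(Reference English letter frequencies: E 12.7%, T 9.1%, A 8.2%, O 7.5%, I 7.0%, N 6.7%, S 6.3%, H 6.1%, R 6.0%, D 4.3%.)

Step 1: The observed frequency is 8.5%.
Step 2: Compare with English frequencies:
  E: 12.7% (difference: 4.2%)
  T: 9.1% (difference: 0.6%)
  A: 8.2% (difference: 0.3%) <-- closest
  O: 7.5% (difference: 1.0%)
  I: 7.0% (difference: 1.5%)
  N: 6.7% (difference: 1.8%)
  S: 6.3% (difference: 2.2%)
  H: 6.1% (difference: 2.4%)
  R: 6.0% (difference: 2.5%)
  D: 4.3% (difference: 4.2%)
Step 3: 'D' most likely represents 'A' (frequency 8.2%).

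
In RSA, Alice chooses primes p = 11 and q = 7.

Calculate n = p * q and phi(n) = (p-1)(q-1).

Step 1: n = p * q = 11 * 7 = 77.
Step 2: phi(n) = (p-1)(q-1) = 10 * 6 = 60.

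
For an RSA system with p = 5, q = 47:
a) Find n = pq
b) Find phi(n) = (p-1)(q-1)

Step 1: n = p * q = 5 * 47 = 235.
Step 2: phi(n) = (p-1)(q-1) = 4 * 46 = 184.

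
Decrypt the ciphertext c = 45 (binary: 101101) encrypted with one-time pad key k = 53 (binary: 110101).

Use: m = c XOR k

Step 1: XOR ciphertext with key:
  Ciphertext: 101101
  Key:        110101
  XOR:        011000
Step 2: Plaintext = 011000 = 24 in decimal.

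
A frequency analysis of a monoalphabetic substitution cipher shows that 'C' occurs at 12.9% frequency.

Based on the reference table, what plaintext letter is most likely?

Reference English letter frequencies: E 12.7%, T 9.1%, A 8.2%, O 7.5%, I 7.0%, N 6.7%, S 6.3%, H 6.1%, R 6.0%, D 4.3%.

Step 1: The observed frequency is 12.9%.
Step 2: Compare with English frequencies:
  E: 12.7% (difference: 0.2%) <-- closest
  T: 9.1% (difference: 3.8%)
  A: 8.2% (difference: 4.7%)
  O: 7.5% (difference: 5.4%)
  I: 7.0% (difference: 5.9%)
  N: 6.7% (difference: 6.2%)
  S: 6.3% (difference: 6.6%)
  H: 6.1% (difference: 6.8%)
  R: 6.0% (difference: 6.9%)
  D: 4.3% (difference: 8.6%)
Step 3: 'C' most likely represents 'E' (frequency 12.7%).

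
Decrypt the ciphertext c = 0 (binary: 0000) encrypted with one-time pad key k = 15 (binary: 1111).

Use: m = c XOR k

Step 1: XOR ciphertext with key:
  Ciphertext: 0000
  Key:        1111
  XOR:        1111
Step 2: Plaintext = 1111 = 15 in decimal.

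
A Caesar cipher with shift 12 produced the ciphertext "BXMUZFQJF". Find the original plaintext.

Step 1: Reverse the shift by subtracting 12 from each letter position.
  B (position 1) -> position (1-12) mod 26 = 15 -> P
  X (position 23) -> position (23-12) mod 26 = 11 -> L
  M (position 12) -> position (12-12) mod 26 = 0 -> A
  U (position 20) -> position (20-12) mod 26 = 8 -> I
  Z (position 25) -> position (25-12) mod 26 = 13 -> N
  F (position 5) -> position (5-12) mod 26 = 19 -> T
  Q (position 16) -> position (16-12) mod 26 = 4 -> E
  J (position 9) -> position (9-12) mod 26 = 23 -> X
  F (position 5) -> position (5-12) mod 26 = 19 -> T
Decrypted message: PLAINTEXT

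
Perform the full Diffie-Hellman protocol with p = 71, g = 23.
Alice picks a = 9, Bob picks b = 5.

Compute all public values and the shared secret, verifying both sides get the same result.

Step 1: A = g^a mod p = 23^9 mod 71 = 39.
Step 2: B = g^b mod p = 23^5 mod 71 = 51.
Step 3: Alice computes s = B^a mod p = 51^9 mod 71 = 26.
Step 4: Bob computes s = A^b mod p = 39^5 mod 71 = 26.
Both sides agree: shared secret = 26.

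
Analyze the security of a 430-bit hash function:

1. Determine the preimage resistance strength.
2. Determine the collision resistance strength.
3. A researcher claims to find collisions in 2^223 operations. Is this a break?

Step 1: Preimage resistance requires brute-force of 2^430 operations.
Step 2: Collision resistance (birthday bound) = 2^(430/2) = 2^215.
Step 3: The claimed attack costs 2^223 operations.
Step 4: Since 2^223 >= 2^215, the claimed attack is no faster than the generic birthday attack, so this does not break collision resistance.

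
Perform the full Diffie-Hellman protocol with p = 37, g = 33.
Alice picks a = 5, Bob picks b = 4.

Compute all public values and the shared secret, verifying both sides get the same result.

Step 1: A = g^a mod p = 33^5 mod 37 = 12.
Step 2: B = g^b mod p = 33^4 mod 37 = 34.
Step 3: Alice computes s = B^a mod p = 34^5 mod 37 = 16.
Step 4: Bob computes s = A^b mod p = 12^4 mod 37 = 16.
Both sides agree: shared secret = 16.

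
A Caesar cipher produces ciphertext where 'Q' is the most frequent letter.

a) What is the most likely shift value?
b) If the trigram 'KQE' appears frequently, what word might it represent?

Step 1: In English, 'E' is the most frequent letter (12.7%).
Step 2: The most frequent ciphertext letter is 'Q' (position 16).
Step 3: Shift = (16 - 4) mod 26 = 12.
Step 4: Decrypt 'KQE' by shifting back 12:
  K -> Y
  Q -> E
  E -> S
Step 5: 'KQE' decrypts to 'YES'.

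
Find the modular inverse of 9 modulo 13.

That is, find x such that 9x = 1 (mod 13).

Step 1: We need x such that 9 * x = 1 (mod 13).
Step 2: Using the extended Euclidean algorithm or trial:
  9 * 3 = 27 = 2 * 13 + 1.
Step 3: Since 27 mod 13 = 1, the inverse is x = 3.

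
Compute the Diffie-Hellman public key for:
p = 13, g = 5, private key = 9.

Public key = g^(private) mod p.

Step 1: A = g^a mod p = 5^9 mod 13.
  5^1 mod 13 = 5
  5^2 mod 13 = (5 * 5) mod 13 = 12
  5^3 mod 13 = (12 * 5) mod 13 = 8
  5^4 mod 13 = (8 * 5) mod 13 = 1
  5^5 mod 13 = (1 * 5) mod 13 = 5
  5^6 mod 13 = (5 * 5) mod 13 = 12
  5^7 mod 13 = (12 * 5) mod 13 = 8
  5^8 mod 13 = (8 * 5) mod 13 = 1
  5^9 mod 13 = (1 * 5) mod 13 = 5
Result: A = 5.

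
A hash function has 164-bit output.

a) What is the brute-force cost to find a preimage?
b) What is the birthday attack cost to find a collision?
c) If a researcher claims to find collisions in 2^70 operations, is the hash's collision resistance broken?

Step 1: Preimage resistance requires brute-force of 2^164 operations.
Step 2: Collision resistance (birthday bound) = 2^(164/2) = 2^82.
Step 3: The claimed attack costs 2^70 operations.
Step 4: Since 2^70 < 2^82, the claimed attack beats the generic birthday bound, so collision resistance is broken.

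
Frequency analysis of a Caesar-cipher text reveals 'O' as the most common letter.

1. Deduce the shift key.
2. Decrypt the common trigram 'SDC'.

Step 1: In English, 'E' is the most frequent letter (12.7%).
Step 2: The most frequent ciphertext letter is 'O' (position 14).
Step 3: Shift = (14 - 4) mod 26 = 10.
Step 4: Decrypt 'SDC' by shifting back 10:
  S -> I
  D -> T
  C -> S
Step 5: 'SDC' decrypts to 'ITS'.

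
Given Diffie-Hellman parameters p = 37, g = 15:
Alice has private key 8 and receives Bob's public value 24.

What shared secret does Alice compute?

Step 1: s = B^a mod p = 24^8 mod 37.
  24^1 mod 37 = 24
  24^2 mod 37 = (24 * 24) mod 37 = 21
  24^3 mod 37 = (21 * 24) mod 37 = 23
  24^4 mod 37 = (23 * 24) mod 37 = 34
  24^5 mod 37 = (34 * 24) mod 37 = 2
  24^6 mod 37 = (2 * 24) mod 37 = 11
  24^7 mod 37 = (11 * 24) mod 37 = 5
  24^8 mod 37 = (5 * 24) mod 37 = 9
Result: shared secret = 9.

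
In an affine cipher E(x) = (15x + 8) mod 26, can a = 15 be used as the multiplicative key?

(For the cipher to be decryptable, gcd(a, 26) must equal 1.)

Step 1: Compute gcd(15, 26).
Step 2: gcd(15, 26) = 1.
Since gcd = 1, 15 is coprime with 26, so it is a valid key.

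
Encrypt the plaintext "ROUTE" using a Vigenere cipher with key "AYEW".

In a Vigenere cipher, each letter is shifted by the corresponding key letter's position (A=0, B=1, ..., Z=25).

Step 1: Repeat key to match plaintext length:
  Plaintext: ROUTE
  Key:       AYEWA
Step 2: Encrypt each letter:
  R(17) + A(0) = (17+0) mod 26 = 17 = R
  O(14) + Y(24) = (14+24) mod 26 = 12 = M
  U(20) + E(4) = (20+4) mod 26 = 24 = Y
  T(19) + W(22) = (19+22) mod 26 = 15 = P
  E(4) + A(0) = (4+0) mod 26 = 4 = E
Ciphertext: RMYPE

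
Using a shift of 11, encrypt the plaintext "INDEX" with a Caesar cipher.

Step 1: For each letter, shift forward by 11 positions (mod 26).
  I (position 8) -> position (8+11) mod 26 = 19 -> T
  N (position 13) -> position (13+11) mod 26 = 24 -> Y
  D (position 3) -> position (3+11) mod 26 = 14 -> O
  E (position 4) -> position (4+11) mod 26 = 15 -> P
  X (position 23) -> position (23+11) mod 26 = 8 -> I
Result: TYOPI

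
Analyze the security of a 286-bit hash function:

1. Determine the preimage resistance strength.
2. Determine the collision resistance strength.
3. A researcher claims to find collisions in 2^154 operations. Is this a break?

Step 1: Preimage resistance requires brute-force of 2^286 operations.
Step 2: Collision resistance (birthday bound) = 2^(286/2) = 2^143.
Step 3: The claimed attack costs 2^154 operations.
Step 4: Since 2^154 >= 2^143, the claimed attack is no faster than the generic birthday attack, so this does not break collision resistance.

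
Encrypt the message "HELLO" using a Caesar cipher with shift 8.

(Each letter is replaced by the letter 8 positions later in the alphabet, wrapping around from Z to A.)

Step 1: For each letter, shift forward by 8 positions (mod 26).
  H (position 7) -> position (7+8) mod 26 = 15 -> P
  E (position 4) -> position (4+8) mod 26 = 12 -> M
  L (position 11) -> position (11+8) mod 26 = 19 -> T
  L (position 11) -> position (11+8) mod 26 = 19 -> T
  O (position 14) -> position (14+8) mod 26 = 22 -> W
Result: PMTTW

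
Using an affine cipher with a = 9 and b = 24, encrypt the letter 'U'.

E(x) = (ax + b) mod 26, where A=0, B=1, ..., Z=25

Step 1: Convert 'U' to number: x = 20.
Step 2: E(20) = (9 * 20 + 24) mod 26 = 204 mod 26 = 22.
Step 3: Convert 22 back to letter: W.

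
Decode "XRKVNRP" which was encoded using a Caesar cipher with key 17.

Step 1: Reverse the shift by subtracting 17 from each letter position.
  X (position 23) -> position (23-17) mod 26 = 6 -> G
  R (position 17) -> position (17-17) mod 26 = 0 -> A
  K (position 10) -> position (10-17) mod 26 = 19 -> T
  V (position 21) -> position (21-17) mod 26 = 4 -> E
  N (position 13) -> position (13-17) mod 26 = 22 -> W
  R (position 17) -> position (17-17) mod 26 = 0 -> A
  P (position 15) -> position (15-17) mod 26 = 24 -> Y
Decrypted message: GATEWAY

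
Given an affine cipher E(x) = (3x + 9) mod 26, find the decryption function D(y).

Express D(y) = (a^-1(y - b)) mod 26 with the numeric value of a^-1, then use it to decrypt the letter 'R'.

Step 1: Find a^-1, the modular inverse of 3 mod 26.
Step 2: We need 3 * a^-1 = 1 (mod 26).
Step 3: 3 * 9 = 27 = 1 * 26 + 1, so a^-1 = 9.
Step 4: D(y) = 9(y - 9) mod 26.
Step 5: Apply to 'R' (y = 17): D(17) = 9 * (17 - 9) mod 26 = 9 * 8 mod 26 = 20 -> 'U'.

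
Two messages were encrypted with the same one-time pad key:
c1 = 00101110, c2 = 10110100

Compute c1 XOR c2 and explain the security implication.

Step 1: c1 XOR c2 = (m1 XOR k) XOR (m2 XOR k).
Step 2: By XOR associativity/commutativity: = m1 XOR m2 XOR k XOR k = m1 XOR m2.
Step 3: 00101110 XOR 10110100 = 10011010 = 154.
Step 4: The key cancels out! An attacker learns m1 XOR m2 = 154, revealing the relationship between plaintexts.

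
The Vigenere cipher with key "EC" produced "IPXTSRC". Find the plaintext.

Step 1: Extend key: ECECECE
Step 2: Decrypt each letter (c - k) mod 26:
  I(8) - E(4) = (8-4) mod 26 = 4 = E
  P(15) - C(2) = (15-2) mod 26 = 13 = N
  X(23) - E(4) = (23-4) mod 26 = 19 = T
  T(19) - C(2) = (19-2) mod 26 = 17 = R
  S(18) - E(4) = (18-4) mod 26 = 14 = O
  R(17) - C(2) = (17-2) mod 26 = 15 = P
  C(2) - E(4) = (2-4) mod 26 = 24 = Y
Plaintext: ENTROPY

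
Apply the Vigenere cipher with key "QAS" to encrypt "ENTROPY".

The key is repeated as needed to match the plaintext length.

Step 1: Repeat key to match plaintext length:
  Plaintext: ENTROPY
  Key:       QASQASQ
Step 2: Encrypt each letter:
  E(4) + Q(16) = (4+16) mod 26 = 20 = U
  N(13) + A(0) = (13+0) mod 26 = 13 = N
  T(19) + S(18) = (19+18) mod 26 = 11 = L
  R(17) + Q(16) = (17+16) mod 26 = 7 = H
  O(14) + A(0) = (14+0) mod 26 = 14 = O
  P(15) + S(18) = (15+18) mod 26 = 7 = H
  Y(24) + Q(16) = (24+16) mod 26 = 14 = O
Ciphertext: UNLHOHO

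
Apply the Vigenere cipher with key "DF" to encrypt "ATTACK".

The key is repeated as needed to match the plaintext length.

Step 1: Repeat key to match plaintext length:
  Plaintext: ATTACK
  Key:       DFDFDF
Step 2: Encrypt each letter:
  A(0) + D(3) = (0+3) mod 26 = 3 = D
  T(19) + F(5) = (19+5) mod 26 = 24 = Y
  T(19) + D(3) = (19+3) mod 26 = 22 = W
  A(0) + F(5) = (0+5) mod 26 = 5 = F
  C(2) + D(3) = (2+3) mod 26 = 5 = F
  K(10) + F(5) = (10+5) mod 26 = 15 = P
Ciphertext: DYWFFP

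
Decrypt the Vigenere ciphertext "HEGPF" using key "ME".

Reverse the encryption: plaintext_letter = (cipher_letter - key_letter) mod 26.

Step 1: Extend key: MEMEM
Step 2: Decrypt each letter (c - k) mod 26:
  H(7) - M(12) = (7-12) mod 26 = 21 = V
  E(4) - E(4) = (4-4) mod 26 = 0 = A
  G(6) - M(12) = (6-12) mod 26 = 20 = U
  P(15) - E(4) = (15-4) mod 26 = 11 = L
  F(5) - M(12) = (5-12) mod 26 = 19 = T
Plaintext: VAULT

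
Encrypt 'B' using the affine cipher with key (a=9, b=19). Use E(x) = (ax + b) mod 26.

Step 1: Convert 'B' to number: x = 1.
Step 2: E(1) = (9 * 1 + 19) mod 26 = 28 mod 26 = 2.
Step 3: Convert 2 back to letter: C.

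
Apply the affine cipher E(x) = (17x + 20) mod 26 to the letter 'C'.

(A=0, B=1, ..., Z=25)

Step 1: Convert 'C' to number: x = 2.
Step 2: E(2) = (17 * 2 + 20) mod 26 = 54 mod 26 = 2.
Step 3: Convert 2 back to letter: C.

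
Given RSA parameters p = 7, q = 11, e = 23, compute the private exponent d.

Step 1: n = 7 * 11 = 77.
Step 2: phi(n) = 6 * 10 = 60.
Step 3: Find d such that 23 * d = 1 (mod 60).
Step 4: d = 23^(-1) mod 60 = 47.
Verification: 23 * 47 = 1081 = 18 * 60 + 1.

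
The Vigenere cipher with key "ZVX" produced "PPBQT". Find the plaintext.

Step 1: Extend key: ZVXZV
Step 2: Decrypt each letter (c - k) mod 26:
  P(15) - Z(25) = (15-25) mod 26 = 16 = Q
  P(15) - V(21) = (15-21) mod 26 = 20 = U
  B(1) - X(23) = (1-23) mod 26 = 4 = E
  Q(16) - Z(25) = (16-25) mod 26 = 17 = R
  T(19) - V(21) = (19-21) mod 26 = 24 = Y
Plaintext: QUERY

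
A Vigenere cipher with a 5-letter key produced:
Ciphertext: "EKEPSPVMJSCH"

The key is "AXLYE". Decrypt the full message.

Step 1: Key 'AXLYE' has length 5. Extended key: AXLYEAXLYEAX
Step 2: Decrypt each position:
  E(4) - A(0) = 4 = E
  K(10) - X(23) = 13 = N
  E(4) - L(11) = 19 = T
  P(15) - Y(24) = 17 = R
  S(18) - E(4) = 14 = O
  P(15) - A(0) = 15 = P
  V(21) - X(23) = 24 = Y
  M(12) - L(11) = 1 = B
  J(9) - Y(24) = 11 = L
  S(18) - E(4) = 14 = O
  C(2) - A(0) = 2 = C
  H(7) - X(23) = 10 = K
Plaintext: ENTROPYBLOCK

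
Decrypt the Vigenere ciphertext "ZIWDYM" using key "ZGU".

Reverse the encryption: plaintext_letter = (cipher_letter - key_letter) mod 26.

Step 1: Extend key: ZGUZGU
Step 2: Decrypt each letter (c - k) mod 26:
  Z(25) - Z(25) = (25-25) mod 26 = 0 = A
  I(8) - G(6) = (8-6) mod 26 = 2 = C
  W(22) - U(20) = (22-20) mod 26 = 2 = C
  D(3) - Z(25) = (3-25) mod 26 = 4 = E
  Y(24) - G(6) = (24-6) mod 26 = 18 = S
  M(12) - U(20) = (12-20) mod 26 = 18 = S
Plaintext: ACCESS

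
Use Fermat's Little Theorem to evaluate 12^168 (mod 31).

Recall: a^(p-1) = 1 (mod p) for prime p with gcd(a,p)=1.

Step 1: Since 31 is prime, by Fermat's Little Theorem: 12^30 = 1 (mod 31).
Step 2: Reduce exponent: 168 mod 30 = 18.
Step 3: So 12^168 = 12^18 (mod 31).
Step 4: 12^18 mod 31 = 8.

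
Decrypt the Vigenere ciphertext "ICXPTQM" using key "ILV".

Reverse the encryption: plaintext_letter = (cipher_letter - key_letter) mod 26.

Step 1: Extend key: ILVILVI
Step 2: Decrypt each letter (c - k) mod 26:
  I(8) - I(8) = (8-8) mod 26 = 0 = A
  C(2) - L(11) = (2-11) mod 26 = 17 = R
  X(23) - V(21) = (23-21) mod 26 = 2 = C
  P(15) - I(8) = (15-8) mod 26 = 7 = H
  T(19) - L(11) = (19-11) mod 26 = 8 = I
  Q(16) - V(21) = (16-21) mod 26 = 21 = V
  M(12) - I(8) = (12-8) mod 26 = 4 = E
Plaintext: ARCHIVE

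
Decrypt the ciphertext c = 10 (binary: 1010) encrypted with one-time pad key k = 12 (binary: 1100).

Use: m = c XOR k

Step 1: XOR ciphertext with key:
  Ciphertext: 1010
  Key:        1100
  XOR:        0110
Step 2: Plaintext = 0110 = 6 in decimal.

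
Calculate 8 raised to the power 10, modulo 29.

Step 1: Compute 8^10 mod 29 step by step, reducing modulo 29 at each step.
  8^1 mod 29 = 8
  8^2 mod 29 = (8 * 8) mod 29 = 6
  8^3 mod 29 = (6 * 8) mod 29 = 19
  8^4 mod 29 = (19 * 8) mod 29 = 7
  8^5 mod 29 = (7 * 8) mod 29 = 27
  8^6 mod 29 = (27 * 8) mod 29 = 13
  8^7 mod 29 = (13 * 8) mod 29 = 17
  8^8 mod 29 = (17 * 8) mod 29 = 20
  8^9 mod 29 = (20 * 8) mod 29 = 15
  8^10 mod 29 = (15 * 8) mod 29 = 4
Step 2: Result = 4.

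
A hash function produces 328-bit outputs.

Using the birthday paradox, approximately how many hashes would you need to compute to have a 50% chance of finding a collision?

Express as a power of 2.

Step 1: The birthday paradox gives collision probability ~50% after sqrt(2^n) = 2^(n/2) hashes.
Step 2: For 328-bit output: 2^(328/2) = 2^164.
Step 3: Approximately 2^164 hash computations needed.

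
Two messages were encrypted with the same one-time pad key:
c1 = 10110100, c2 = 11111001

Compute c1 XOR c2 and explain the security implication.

Step 1: c1 XOR c2 = (m1 XOR k) XOR (m2 XOR k).
Step 2: By XOR associativity/commutativity: = m1 XOR m2 XOR k XOR k = m1 XOR m2.
Step 3: 10110100 XOR 11111001 = 01001101 = 77.
Step 4: The key cancels out! An attacker learns m1 XOR m2 = 77, revealing the relationship between plaintexts.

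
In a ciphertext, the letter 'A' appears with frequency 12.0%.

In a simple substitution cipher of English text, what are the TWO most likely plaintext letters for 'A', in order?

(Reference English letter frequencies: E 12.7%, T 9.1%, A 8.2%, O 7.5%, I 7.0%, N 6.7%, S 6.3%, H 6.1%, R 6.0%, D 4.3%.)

Step 1: Observed frequency of 'A' is 12.0%.
Step 2: Compute distances to each reference frequency and sort:
  E (12.7%): difference = 0.7% <-- BEST
  T (9.1%): difference = 2.9% <-- RUNNER-UP
  A (8.2%): difference = 3.8%
  O (7.5%): difference = 4.5%
  I (7.0%): difference = 5.0%
Step 3: Most likely is 'E' (12.7%, diff 0.7%); second most likely is 'T' (9.1%, diff 2.9%).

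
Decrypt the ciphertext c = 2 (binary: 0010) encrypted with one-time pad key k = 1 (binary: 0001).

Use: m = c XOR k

Step 1: XOR ciphertext with key:
  Ciphertext: 0010
  Key:        0001
  XOR:        0011
Step 2: Plaintext = 0011 = 3 in decimal.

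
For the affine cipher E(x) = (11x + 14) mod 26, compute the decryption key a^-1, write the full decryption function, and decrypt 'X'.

Step 1: Find a^-1, the modular inverse of 11 mod 26.
Step 2: We need 11 * a^-1 = 1 (mod 26).
Step 3: 11 * 19 = 209 = 8 * 26 + 1, so a^-1 = 19.
Step 4: D(y) = 19(y - 14) mod 26.
Step 5: Apply to 'X' (y = 23): D(23) = 19 * (23 - 14) mod 26 = 19 * 9 mod 26 = 15 -> 'P'.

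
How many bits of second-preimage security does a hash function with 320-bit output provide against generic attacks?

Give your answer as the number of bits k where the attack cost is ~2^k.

Step 1: The hash has a 320-bit output.
Step 2: Second-preimage resistance means: given a specific input x, it should be infeasible to find a different y with h(y) = h(x).
With a 320-bit output, a generic search for a second preimage costs about 2^320 evaluations (each trial matches the fixed target with probability 2^-320).
Step 3: Security level = 320 bits.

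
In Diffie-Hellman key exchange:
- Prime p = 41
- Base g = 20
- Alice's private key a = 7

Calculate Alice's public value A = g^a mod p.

Step 1: A = g^a mod p = 20^7 mod 41.
  20^1 mod 41 = 20
  20^2 mod 41 = (20 * 20) mod 41 = 31
  20^3 mod 41 = (31 * 20) mod 41 = 5
  20^4 mod 41 = (5 * 20) mod 41 = 18
  20^5 mod 41 = (18 * 20) mod 41 = 32
  20^6 mod 41 = (32 * 20) mod 41 = 25
  20^7 mod 41 = (25 * 20) mod 41 = 8
Result: A = 8.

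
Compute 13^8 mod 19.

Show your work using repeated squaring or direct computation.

Step 1: Compute 13^8 mod 19 step by step, reducing modulo 19 at each step.
  13^1 mod 19 = 13
  13^2 mod 19 = (13 * 13) mod 19 = 17
  13^3 mod 19 = (17 * 13) mod 19 = 12
  13^4 mod 19 = (12 * 13) mod 19 = 4
  13^5 mod 19 = (4 * 13) mod 19 = 14
  13^6 mod 19 = (14 * 13) mod 19 = 11
  13^7 mod 19 = (11 * 13) mod 19 = 10
  13^8 mod 19 = (10 * 13) mod 19 = 16
Step 2: Result = 16.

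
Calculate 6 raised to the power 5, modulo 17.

Step 1: Compute 6^5 mod 17 step by step, reducing modulo 17 at each step.
  6^1 mod 17 = 6
  6^2 mod 17 = (6 * 6) mod 17 = 2
  6^3 mod 17 = (2 * 6) mod 17 = 12
  6^4 mod 17 = (12 * 6) mod 17 = 4
  6^5 mod 17 = (4 * 6) mod 17 = 7
Step 2: Result = 7.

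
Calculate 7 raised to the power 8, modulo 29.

Step 1: Compute 7^8 mod 29 step by step, reducing modulo 29 at each step.
  7^1 mod 29 = 7
  7^2 mod 29 = (7 * 7) mod 29 = 20
  7^3 mod 29 = (20 * 7) mod 29 = 24
  7^4 mod 29 = (24 * 7) mod 29 = 23
  7^5 mod 29 = (23 * 7) mod 29 = 16
  7^6 mod 29 = (16 * 7) mod 29 = 25
  7^7 mod 29 = (25 * 7) mod 29 = 1
  7^8 mod 29 = (1 * 7) mod 29 = 7
Step 2: Result = 7.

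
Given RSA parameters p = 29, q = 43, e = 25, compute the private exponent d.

Step 1: n = 29 * 43 = 1247.
Step 2: phi(n) = 28 * 42 = 1176.
Step 3: Find d such that 25 * d = 1 (mod 1176).
Step 4: d = 25^(-1) mod 1176 = 1129.
Verification: 25 * 1129 = 28225 = 24 * 1176 + 1.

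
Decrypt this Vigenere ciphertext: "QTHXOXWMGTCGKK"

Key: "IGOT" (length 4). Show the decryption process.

Step 1: Key 'IGOT' has length 4. Extended key: IGOTIGOTIGOTIG
Step 2: Decrypt each position:
  Q(16) - I(8) = 8 = I
  T(19) - G(6) = 13 = N
  H(7) - O(14) = 19 = T
  X(23) - T(19) = 4 = E
  O(14) - I(8) = 6 = G
  X(23) - G(6) = 17 = R
  W(22) - O(14) = 8 = I
  M(12) - T(19) = 19 = T
  G(6) - I(8) = 24 = Y
  T(19) - G(6) = 13 = N
  C(2) - O(14) = 14 = O
  G(6) - T(19) = 13 = N
  K(10) - I(8) = 2 = C
  K(10) - G(6) = 4 = E
Plaintext: INTEGRITYNONCE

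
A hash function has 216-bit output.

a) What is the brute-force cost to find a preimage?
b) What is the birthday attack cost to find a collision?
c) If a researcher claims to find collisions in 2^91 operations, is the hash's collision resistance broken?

Step 1: Preimage resistance requires brute-force of 2^216 operations.
Step 2: Collision resistance (birthday bound) = 2^(216/2) = 2^108.
Step 3: The claimed attack costs 2^91 operations.
Step 4: Since 2^91 < 2^108, the claimed attack beats the generic birthday bound, so collision resistance is broken.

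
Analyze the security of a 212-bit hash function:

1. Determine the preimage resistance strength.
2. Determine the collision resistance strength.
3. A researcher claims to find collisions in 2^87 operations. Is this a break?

Step 1: Preimage resistance requires brute-force of 2^212 operations.
Step 2: Collision resistance (birthday bound) = 2^(212/2) = 2^106.
Step 3: The claimed attack costs 2^87 operations.
Step 4: Since 2^87 < 2^106, the claimed attack beats the generic birthday bound, so collision resistance is broken.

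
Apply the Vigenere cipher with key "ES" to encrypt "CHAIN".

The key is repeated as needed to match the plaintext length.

Step 1: Repeat key to match plaintext length:
  Plaintext: CHAIN
  Key:       ESESE
Step 2: Encrypt each letter:
  C(2) + E(4) = (2+4) mod 26 = 6 = G
  H(7) + S(18) = (7+18) mod 26 = 25 = Z
  A(0) + E(4) = (0+4) mod 26 = 4 = E
  I(8) + S(18) = (8+18) mod 26 = 0 = A
  N(13) + E(4) = (13+4) mod 26 = 17 = R
Ciphertext: GZEAR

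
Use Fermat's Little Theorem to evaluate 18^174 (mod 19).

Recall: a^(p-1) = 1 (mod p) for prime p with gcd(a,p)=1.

Step 1: Since 19 is prime, by Fermat's Little Theorem: 18^18 = 1 (mod 19).
Step 2: Reduce exponent: 174 mod 18 = 12.
Step 3: So 18^174 = 18^12 (mod 19).
Step 4: 18^12 mod 19 = 1.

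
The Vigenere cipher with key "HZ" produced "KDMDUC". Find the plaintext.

Step 1: Extend key: HZHZHZ
Step 2: Decrypt each letter (c - k) mod 26:
  K(10) - H(7) = (10-7) mod 26 = 3 = D
  D(3) - Z(25) = (3-25) mod 26 = 4 = E
  M(12) - H(7) = (12-7) mod 26 = 5 = F
  D(3) - Z(25) = (3-25) mod 26 = 4 = E
  U(20) - H(7) = (20-7) mod 26 = 13 = N
  C(2) - Z(25) = (2-25) mod 26 = 3 = D
Plaintext: DEFEND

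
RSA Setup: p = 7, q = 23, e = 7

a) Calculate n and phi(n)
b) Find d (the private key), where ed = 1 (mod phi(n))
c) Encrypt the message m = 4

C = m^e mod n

Step 1: n = 7 * 23 = 161.
Step 2: phi(n) = (7-1)(23-1) = 6 * 22 = 132.
Step 3: Find d = 7^(-1) mod 132 = 19.
  Verify: 7 * 19 = 133 = 1 (mod 132).
Step 4: C = 4^7 mod 161 = 123.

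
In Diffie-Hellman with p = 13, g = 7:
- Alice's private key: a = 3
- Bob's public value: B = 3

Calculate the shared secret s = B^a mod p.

Step 1: s = B^a mod p = 3^3 mod 13.
  3^1 mod 13 = 3
  3^2 mod 13 = (3 * 3) mod 13 = 9
  3^3 mod 13 = (9 * 3) mod 13 = 1
Result: shared secret = 1.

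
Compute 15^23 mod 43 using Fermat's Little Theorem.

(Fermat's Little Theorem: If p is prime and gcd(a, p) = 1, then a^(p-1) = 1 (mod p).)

Step 1: Since 43 is prime, by Fermat's Little Theorem: 15^42 = 1 (mod 43).
Step 2: Reduce exponent: 23 mod 42 = 23.
Step 3: So 15^23 = 15^23 (mod 43).
Step 4: 15^23 mod 43 = 10.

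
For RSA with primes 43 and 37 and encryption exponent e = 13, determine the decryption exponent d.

Step 1: n = 43 * 37 = 1591.
Step 2: phi(n) = 42 * 36 = 1512.
Step 3: Find d such that 13 * d = 1 (mod 1512).
Step 4: d = 13^(-1) mod 1512 = 349.
Verification: 13 * 349 = 4537 = 3 * 1512 + 1.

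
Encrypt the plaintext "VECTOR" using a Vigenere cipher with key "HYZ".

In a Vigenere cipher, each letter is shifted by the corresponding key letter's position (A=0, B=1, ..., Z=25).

Step 1: Repeat key to match plaintext length:
  Plaintext: VECTOR
  Key:       HYZHYZ
Step 2: Encrypt each letter:
  V(21) + H(7) = (21+7) mod 26 = 2 = C
  E(4) + Y(24) = (4+24) mod 26 = 2 = C
  C(2) + Z(25) = (2+25) mod 26 = 1 = B
  T(19) + H(7) = (19+7) mod 26 = 0 = A
  O(14) + Y(24) = (14+24) mod 26 = 12 = M
  R(17) + Z(25) = (17+25) mod 26 = 16 = Q
Ciphertext: CCBAMQ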